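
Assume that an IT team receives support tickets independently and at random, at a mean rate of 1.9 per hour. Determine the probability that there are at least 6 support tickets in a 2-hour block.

Over the interval, μ = 1.9 × 2 = 3.8 (a 2-hour block = 2 hours).
P(N ≥ 6) = 1 − P(N ≤ 5) = 1 − Σ_{j=0}^{5} e^(−μ) μ^j/j! ≈ 0.1844.

0.1844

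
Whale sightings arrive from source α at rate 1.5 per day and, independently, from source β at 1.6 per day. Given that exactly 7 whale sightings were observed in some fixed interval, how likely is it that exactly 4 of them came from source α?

Given the total, each event is independently from source α with probability p = λ_α/(λ_α+λ_β) = 1.5/3.1 ≈ 0.4839.
So K ~ Binomial(7, 1.5/3.1): P(K = 4) = C(7,4) · (1.5/3.1)^4 · (1.6/3.1)^3 ≈ 0.2638.

0.2638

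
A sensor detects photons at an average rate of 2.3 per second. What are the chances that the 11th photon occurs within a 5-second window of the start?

Over the interval, μ = 2.3 × 5 = 11.5 (a 5-second window = 5 seconds).
The 11th arrival falls in the interval iff at least 11 events occur there: P(S_11 ≤ t) = P(N ≥ 11) = 1 − P(N ≤ 10) ≈ 0.5983.

0.5983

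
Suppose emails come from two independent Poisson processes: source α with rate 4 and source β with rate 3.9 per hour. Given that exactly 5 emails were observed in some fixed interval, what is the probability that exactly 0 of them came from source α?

Given the total, each event is independently from source α with probability p = λ_α/(λ_α+λ_β) = 4/7.9 ≈ 0.5063.
So K ~ Binomial(5, 4/7.9): P(K = 0) = C(5,0) · (4/7.9)^0 · (3.9/7.9)^5 ≈ 0.0293.

0.0293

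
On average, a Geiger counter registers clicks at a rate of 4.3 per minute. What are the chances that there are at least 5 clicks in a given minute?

0.4296

With mean μ = 4.3 per minute,
P(N ≥ 5) = 1 − P(N ≤ 4) = 1 − Σ_{j=0}^{4} e^(−μ) μ^j/j! ≈ 0.4296.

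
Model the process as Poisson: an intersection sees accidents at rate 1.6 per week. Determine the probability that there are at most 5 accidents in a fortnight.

0.8946

Over the interval, μ = 1.6 × 2 = 3.2 (a fortnight = 2 weeks).
P(N ≤ 5) = Σ_{j=0}^{5} e^(−μ) μ^j/j! ≈ 0.8946.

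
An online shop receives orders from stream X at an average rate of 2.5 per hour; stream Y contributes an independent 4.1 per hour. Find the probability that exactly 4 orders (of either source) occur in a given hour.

Independent Poisson processes superpose: combined rate λ = 2.5 + 4.1 = 6.6 per hour.
So μ = 6.6.
P(N = 4) = e^(−6.6) · 6.6^4/4! ≈ 0.1076.

0.1076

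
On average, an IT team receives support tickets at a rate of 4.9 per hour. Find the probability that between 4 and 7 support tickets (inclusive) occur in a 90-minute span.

0.4815

Over the interval, μ = 4.9 × 1.5 = 7.35 (a 90-minute span = 1.5 hours).
P(4 ≤ N ≤ 7) = Σ_{j=4}^{7} e^(−7.35) · 7.35^j/j! ≈ 0.4815.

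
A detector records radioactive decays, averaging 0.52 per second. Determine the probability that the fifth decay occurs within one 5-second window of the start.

0.1226

Over the interval, μ = 0.52 × 5 = 2.6 (a 5-second window = 5 seconds).
The fifth arrival falls in the interval iff at least 5 events occur there: P(S_5 ≤ t) = P(N ≥ 5) = 1 − P(N ≤ 4) ≈ 0.1226.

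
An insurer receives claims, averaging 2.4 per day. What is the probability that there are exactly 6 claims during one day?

With mean μ = 2.4 per day,
P(N = 6) = e^(−μ) μ^6/6! = e^(−2.4) · 2.4^6/720 ≈ 0.0241.

0.0241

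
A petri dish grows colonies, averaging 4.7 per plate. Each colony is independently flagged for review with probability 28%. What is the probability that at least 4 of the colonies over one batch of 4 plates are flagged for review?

Thinning: the colonies that are flagged for review themselves form a Poisson process with rate 0.28 × 4.7 = 1.316 per plate.
Over the interval, μ = 1.316 × 4 = 5.264 (a batch of 4 plates = 4 plates).
P(N ≥ 4) = 1 − P(N ≤ 3) ≈ 0.7701.

0.7701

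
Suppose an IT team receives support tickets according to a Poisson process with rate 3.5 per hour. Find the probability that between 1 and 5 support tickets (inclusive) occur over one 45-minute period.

Over the interval, μ = 3.5 × 0.75 = 2.625 (a 45-minute period = 0.75 hours).
P(1 ≤ N ≤ 5) = Σ_{j=1}^{5} e^(−2.625) · 2.625^j/j! ≈ 0.8767.

0.8767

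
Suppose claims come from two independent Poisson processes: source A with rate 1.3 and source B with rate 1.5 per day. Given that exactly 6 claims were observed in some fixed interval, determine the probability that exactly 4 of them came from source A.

0.2000

Given the total, each event is independently from source A with probability p = λ_A/(λ_A+λ_B) = 1.3/2.8 ≈ 0.4643.
So K ~ Binomial(6, 1.3/2.8): P(K = 4) = C(6,4) · (1.3/2.8)^4 · (1.5/2.8)^2 ≈ 0.2000.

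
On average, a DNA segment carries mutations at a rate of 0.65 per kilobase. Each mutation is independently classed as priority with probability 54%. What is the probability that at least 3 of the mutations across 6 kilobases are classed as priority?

0.3520

Thinning: the mutations that are classed as priority themselves form a Poisson process with rate 0.54 × 0.65 = 0.351 per kilobase.
Over the interval, μ = 0.351 × 6 = 2.106 (6 kilobases).
P(N ≥ 3) = 1 − P(N ≤ 2) ≈ 0.3520.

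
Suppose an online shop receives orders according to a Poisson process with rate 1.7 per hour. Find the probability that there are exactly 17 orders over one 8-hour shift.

0.0650

Over the interval, μ = 1.7 × 8 = 13.6 (an 8-hour shift = 8 hours).
P(N = 17) = e^(−μ) μ^17/17! = e^(−13.6) · 13.6^17/355687428096000 ≈ 0.0650.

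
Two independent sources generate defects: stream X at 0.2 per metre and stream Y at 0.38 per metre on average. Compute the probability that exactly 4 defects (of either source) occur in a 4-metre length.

Independent Poisson processes superpose: combined rate λ = 0.2 + 0.38 = 0.58 per metre.
Over the interval, μ = 0.58 × 4 = 2.32 (a 4-metre length = 4 metres).
P(N = 4) = e^(−2.32) · 2.32^4/4! ≈ 0.1186.

0.1186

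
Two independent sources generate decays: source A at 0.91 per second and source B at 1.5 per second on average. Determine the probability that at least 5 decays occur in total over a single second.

Independent Poisson processes superpose: combined rate λ = 0.91 + 1.5 = 2.41 per second.
So μ = 2.41.
P(N ≥ 5) = 1 − P(N ≤ 4) ≈ 0.0971.

0.0971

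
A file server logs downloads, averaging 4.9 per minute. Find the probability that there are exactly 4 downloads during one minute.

0.1789

With mean μ = 4.9 per minute,
P(N = 4) = e^(−μ) μ^4/4! = e^(−4.9) · 4.9^4/24 ≈ 0.1789.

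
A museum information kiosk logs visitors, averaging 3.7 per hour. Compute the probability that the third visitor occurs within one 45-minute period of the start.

0.5246

Over the interval, μ = 3.7 × 0.75 = 2.775 (a 45-minute period = 0.75 hours).
The third arrival falls in the interval iff at least 3 events occur there: P(S_3 ≤ t) = P(N ≥ 3) = 1 − P(N ≤ 2) ≈ 0.5246.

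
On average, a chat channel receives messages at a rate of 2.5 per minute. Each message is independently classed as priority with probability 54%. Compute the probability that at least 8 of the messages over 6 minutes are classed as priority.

Thinning: the messages that are classed as priority themselves form a Poisson process with rate 0.54 × 2.5 = 1.35 per minute.
Over the interval, μ = 1.35 × 6 = 8.1 (6 minutes).
P(N ≥ 8) = 1 − P(N ≤ 7) ≈ 0.5609.

0.5609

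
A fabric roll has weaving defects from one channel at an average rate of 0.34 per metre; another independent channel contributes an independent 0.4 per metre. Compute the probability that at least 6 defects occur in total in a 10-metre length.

0.7474

Independent Poisson processes superpose: combined rate λ = 0.34 + 0.4 = 0.74 per metre.
Over the interval, μ = 0.74 × 10 = 7.4 (a 10-metre length = 10 metres).
P(N ≥ 6) = 1 − P(N ≤ 5) ≈ 0.7474.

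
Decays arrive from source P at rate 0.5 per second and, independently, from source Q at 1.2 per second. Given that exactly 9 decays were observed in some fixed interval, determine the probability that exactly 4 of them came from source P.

0.1652

Given the total, each event is independently from source P with probability p = λ_P/(λ_P+λ_Q) = 0.5/1.7 ≈ 0.2941.
So K ~ Binomial(9, 0.5/1.7): P(K = 4) = C(9,4) · (0.5/1.7)^4 · (1.2/1.7)^5 ≈ 0.1652.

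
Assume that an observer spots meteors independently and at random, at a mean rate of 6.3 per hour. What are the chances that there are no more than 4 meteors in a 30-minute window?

0.7895

Over the interval, μ = 6.3 × 0.5 = 3.15 (a 30-minute window = 0.5 hours).
P(N ≤ 4) = Σ_{j=0}^{4} e^(−μ) μ^j/j! ≈ 0.7895.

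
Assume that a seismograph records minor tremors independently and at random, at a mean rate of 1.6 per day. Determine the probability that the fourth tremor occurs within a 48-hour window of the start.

0.3975

Over the interval, μ = 1.6 × 2 = 3.2 (a 48-hour window = 2 days).
The fourth arrival falls in the interval iff at least 4 events occur there: P(S_4 ≤ t) = P(N ≥ 4) = 1 − P(N ≤ 3) ≈ 0.3975.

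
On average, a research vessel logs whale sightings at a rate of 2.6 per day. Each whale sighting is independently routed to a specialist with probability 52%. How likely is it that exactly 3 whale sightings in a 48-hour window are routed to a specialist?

Thinning: the whale sightings that are routed to a specialist themselves form a Poisson process with rate 0.52 × 2.6 = 1.352 per day.
Over the interval, μ = 1.352 × 2 = 2.704 (a 48-hour window = 2 days).
P(N = 3) = e^(−2.704) · 2.704^3/3! ≈ 0.2206.

0.2206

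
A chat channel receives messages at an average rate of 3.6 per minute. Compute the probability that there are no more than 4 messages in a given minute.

With mean μ = 3.6 per minute,
P(N ≤ 4) = Σ_{j=0}^{4} e^(−μ) μ^j/j! ≈ 0.7064.

0.7064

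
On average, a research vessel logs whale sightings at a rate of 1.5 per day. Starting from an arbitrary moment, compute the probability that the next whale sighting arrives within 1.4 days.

0.8775

Inter-arrival times are exponential with rate λ = 1.5 per day.
P(T ≤ 1.4) = 1 − e^(−λt) = 1 − e^(−1.5 × 1.4) = 1 − e^(−2.1) ≈ 0.8775.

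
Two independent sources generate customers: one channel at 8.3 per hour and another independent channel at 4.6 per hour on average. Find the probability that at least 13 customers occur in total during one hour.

Independent Poisson processes superpose: combined rate λ = 8.3 + 4.6 = 12.9 per hour.
So μ = 12.9.
P(N ≥ 13) = 1 − P(N ≤ 12) ≈ 0.5259.

0.5259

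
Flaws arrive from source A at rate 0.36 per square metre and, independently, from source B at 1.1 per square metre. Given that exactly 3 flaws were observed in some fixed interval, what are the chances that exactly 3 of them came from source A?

0.0150

Given the total, each event is independently from source A with probability p = λ_A/(λ_A+λ_B) = 0.36/1.46 ≈ 0.2466.
So K ~ Binomial(3, 0.36/1.46): P(K = 3) = C(3,3) · (0.36/1.46)^3 · (1.1/1.46)^0 ≈ 0.0150.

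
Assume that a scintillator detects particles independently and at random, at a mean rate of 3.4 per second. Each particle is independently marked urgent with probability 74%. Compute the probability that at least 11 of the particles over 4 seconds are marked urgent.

Thinning: the particles that are marked urgent themselves form a Poisson process with rate 0.74 × 3.4 = 2.516 per second.
Over the interval, μ = 2.516 × 4 = 10.064 (4 seconds).
P(N ≥ 11) = 1 − P(N ≤ 10) ≈ 0.4250.

0.4250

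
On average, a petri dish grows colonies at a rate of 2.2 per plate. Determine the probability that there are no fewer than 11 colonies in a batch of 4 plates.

Over the interval, μ = 2.2 × 4 = 8.8 (a batch of 4 plates = 4 plates).
P(N ≥ 11) = 1 − P(N ≤ 10) = 1 − Σ_{j=0}^{10} e^(−μ) μ^j/j! ≈ 0.2706.

0.2706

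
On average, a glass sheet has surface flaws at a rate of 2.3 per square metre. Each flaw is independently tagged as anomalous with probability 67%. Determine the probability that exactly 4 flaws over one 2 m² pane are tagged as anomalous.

Thinning: the flaws that are tagged as anomalous themselves form a Poisson process with rate 0.67 × 2.3 = 1.541 per square metre.
Over the interval, μ = 1.541 × 2 = 3.082 (a 2 m² pane = 2 square metres).
P(N = 4) = e^(−3.082) · 3.082^4/4! ≈ 0.1724.

0.1724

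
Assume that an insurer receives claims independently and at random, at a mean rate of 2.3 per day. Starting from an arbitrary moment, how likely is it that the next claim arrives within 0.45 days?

0.6448

Inter-arrival times are exponential with rate λ = 2.3 per day.
P(T ≤ 0.45) = 1 − e^(−λt) = 1 − e^(−2.3 × 0.45) = 1 − e^(−1.035) ≈ 0.6448.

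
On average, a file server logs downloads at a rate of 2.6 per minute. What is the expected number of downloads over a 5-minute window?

E[N] = λt = 2.6 × 5 = 13 (a 5-minute window = 5 minutes).

13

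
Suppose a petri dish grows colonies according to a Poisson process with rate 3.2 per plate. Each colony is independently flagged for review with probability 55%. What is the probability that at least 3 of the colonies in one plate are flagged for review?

Thinning: the colonies that are flagged for review themselves form a Poisson process with rate 0.55 × 3.2 = 1.76 per plate.
So μ = 1.76.
P(N ≥ 3) = 1 − P(N ≤ 2) ≈ 0.2587.

0.2587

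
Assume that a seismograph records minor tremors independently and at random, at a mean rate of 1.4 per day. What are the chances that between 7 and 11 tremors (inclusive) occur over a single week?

0.5760

Over the interval, μ = 1.4 × 7 = 9.8 (a week = 7 days).
P(7 ≤ N ≤ 11) = Σ_{j=7}^{11} e^(−9.8) · 9.8^j/j! ≈ 0.5760.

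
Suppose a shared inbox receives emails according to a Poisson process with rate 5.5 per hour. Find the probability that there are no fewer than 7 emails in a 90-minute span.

0.7162

Over the interval, μ = 5.5 × 1.5 = 8.25 (a 90-minute span = 1.5 hours).
P(N ≥ 7) = 1 − P(N ≤ 6) = 1 − Σ_{j=0}^{6} e^(−μ) μ^j/j! ≈ 0.7162.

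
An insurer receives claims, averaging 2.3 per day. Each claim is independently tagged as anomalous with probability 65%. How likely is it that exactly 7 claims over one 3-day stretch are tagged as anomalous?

Thinning: the claims that are tagged as anomalous themselves form a Poisson process with rate 0.65 × 2.3 = 1.495 per day.
Over the interval, μ = 1.495 × 3 = 4.485 (a 3-day stretch = 3 days).
P(N = 7) = e^(−4.485) · 4.485^7/7! ≈ 0.0817.

0.0817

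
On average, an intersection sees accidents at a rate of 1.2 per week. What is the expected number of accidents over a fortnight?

E[N] = λt = 1.2 × 2 = 2.4 (a fortnight = 2 weeks).

2.4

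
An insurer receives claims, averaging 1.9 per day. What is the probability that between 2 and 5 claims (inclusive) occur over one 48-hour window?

0.7082

Over the interval, μ = 1.9 × 2 = 3.8 (a 48-hour window = 2 days).
P(2 ≤ N ≤ 5) = Σ_{j=2}^{5} e^(−3.8) · 3.8^j/j! ≈ 0.7082.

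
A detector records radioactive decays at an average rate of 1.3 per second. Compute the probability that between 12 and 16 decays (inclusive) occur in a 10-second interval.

Over the interval, μ = 1.3 × 10 = 13 (a 10-second interval = 10 seconds).
P(12 ≤ N ≤ 16) = Σ_{j=12}^{16} e^(−13) · 13^j/j! ≈ 0.4823.

0.4823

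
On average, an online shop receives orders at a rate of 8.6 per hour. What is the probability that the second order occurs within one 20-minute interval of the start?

0.7800

Over the interval, μ = 8.6 × 1/3 ≈ 2.86667 (a 20-minute interval = 1/3 hours).
The second arrival falls in the interval iff at least 2 events occur there: P(S_2 ≤ t) = P(N ≥ 2) = 1 − P(N ≤ 1) ≈ 0.7800.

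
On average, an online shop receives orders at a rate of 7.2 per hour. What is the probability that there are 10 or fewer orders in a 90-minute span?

0.4840

Over the interval, μ = 7.2 × 1.5 = 10.8 (a 90-minute span = 1.5 hours).
P(N ≤ 10) = Σ_{j=0}^{10} e^(−μ) μ^j/j! ≈ 0.4840.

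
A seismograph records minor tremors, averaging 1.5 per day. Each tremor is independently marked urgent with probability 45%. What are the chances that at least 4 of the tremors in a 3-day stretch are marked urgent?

0.1474

Thinning: the tremors that are marked urgent themselves form a Poisson process with rate 0.45 × 1.5 = 0.675 per day.
Over the interval, μ = 0.675 × 3 = 2.025 (a 3-day stretch = 3 days).
P(N ≥ 4) = 1 − P(N ≤ 3) ≈ 0.1474.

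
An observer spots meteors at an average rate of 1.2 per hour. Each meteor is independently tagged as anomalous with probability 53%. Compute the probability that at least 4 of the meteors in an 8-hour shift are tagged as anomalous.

Thinning: the meteors that are tagged as anomalous themselves form a Poisson process with rate 0.53 × 1.2 = 0.636 per hour.
Over the interval, μ = 0.636 × 8 = 5.088 (an 8-hour shift = 8 hours).
P(N ≥ 4) = 1 − P(N ≤ 3) ≈ 0.7471.

0.7471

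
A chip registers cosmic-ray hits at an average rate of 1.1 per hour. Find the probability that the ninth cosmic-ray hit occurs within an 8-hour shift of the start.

Over the interval, μ = 1.1 × 8 = 8.8 (an 8-hour shift = 8 hours).
The ninth arrival falls in the interval iff at least 9 events occur there: P(S_9 ≤ t) = P(N ≥ 9) = 1 − P(N ≤ 8) ≈ 0.5177.

0.5177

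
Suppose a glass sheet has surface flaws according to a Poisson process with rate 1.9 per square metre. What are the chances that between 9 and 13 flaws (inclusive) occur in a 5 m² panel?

0.5063

Over the interval, μ = 1.9 × 5 = 9.5 (a 5 m² panel = 5 square metres).
P(9 ≤ N ≤ 13) = Σ_{j=9}^{13} e^(−9.5) · 9.5^j/j! ≈ 0.5063.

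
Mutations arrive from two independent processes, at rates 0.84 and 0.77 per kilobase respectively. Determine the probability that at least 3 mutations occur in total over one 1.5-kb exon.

0.4342

Independent Poisson processes superpose: combined rate λ = 0.84 + 0.77 = 1.61 per kilobase.
Over the interval, μ = 1.61 × 1.5 = 2.415 (a 1.5-kb exon = 1.5 kilobases).
P(N ≥ 3) = 1 − P(N ≤ 2) ≈ 0.4342.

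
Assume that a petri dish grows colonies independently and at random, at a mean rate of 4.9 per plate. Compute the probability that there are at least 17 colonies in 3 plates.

0.3074

Over the interval, μ = 4.9 × 3 = 14.7 (3 plates).
P(N ≥ 17) = 1 − P(N ≤ 16) = 1 − Σ_{j=0}^{16} e^(−μ) μ^j/j! ≈ 0.3074.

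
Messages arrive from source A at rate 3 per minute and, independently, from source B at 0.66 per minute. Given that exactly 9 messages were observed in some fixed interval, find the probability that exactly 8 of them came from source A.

0.3307

Given the total, each event is independently from source A with probability p = λ_A/(λ_A+λ_B) = 3/3.66 ≈ 0.8197.
So K ~ Binomial(9, 3/3.66): P(K = 8) = C(9,8) · (3/3.66)^8 · (0.66/3.66)^1 ≈ 0.3307.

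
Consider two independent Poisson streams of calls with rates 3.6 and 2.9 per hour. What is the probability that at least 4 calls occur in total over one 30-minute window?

0.4086

Independent Poisson processes superpose: combined rate λ = 3.6 + 2.9 = 6.5 per hour.
Over the interval, μ = 6.5 × 0.5 = 3.25 (a 30-minute window = 0.5 hours).
P(N ≥ 4) = 1 − P(N ≤ 3) ≈ 0.4086.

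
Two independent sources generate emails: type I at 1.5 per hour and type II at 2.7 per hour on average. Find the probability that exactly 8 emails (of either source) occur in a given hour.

Independent Poisson processes superpose: combined rate λ = 1.5 + 2.7 = 4.2 per hour.
So μ = 4.2.
P(N = 8) = e^(−4.2) · 4.2^8/8! ≈ 0.0360.

0.0360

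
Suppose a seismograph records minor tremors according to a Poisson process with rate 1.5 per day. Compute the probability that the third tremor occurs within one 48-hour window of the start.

0.5768

Over the interval, μ = 1.5 × 2 = 3 (a 48-hour window = 2 days).
The third arrival falls in the interval iff at least 3 events occur there: P(S_3 ≤ t) = P(N ≥ 3) = 1 − P(N ≤ 2) ≈ 0.5768.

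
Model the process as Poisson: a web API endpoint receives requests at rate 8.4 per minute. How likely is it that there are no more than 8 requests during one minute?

With mean μ = 8.4 per minute,
P(N ≤ 8) = Σ_{j=0}^{8} e^(−μ) μ^j/j! ≈ 0.5369.

0.5369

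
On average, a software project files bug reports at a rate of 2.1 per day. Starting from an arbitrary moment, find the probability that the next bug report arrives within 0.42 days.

0.5860

Inter-arrival times are exponential with rate λ = 2.1 per day.
P(T ≤ 0.42) = 1 − e^(−λt) = 1 − e^(−2.1 × 0.42) = 1 − e^(−0.882) ≈ 0.5860.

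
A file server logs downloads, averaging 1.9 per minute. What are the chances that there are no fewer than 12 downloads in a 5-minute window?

Over the interval, μ = 1.9 × 5 = 9.5 (a 5-minute window = 5 minutes).
P(N ≥ 12) = 1 − P(N ≤ 11) = 1 − Σ_{j=0}^{11} e^(−μ) μ^j/j! ≈ 0.2480.

0.2480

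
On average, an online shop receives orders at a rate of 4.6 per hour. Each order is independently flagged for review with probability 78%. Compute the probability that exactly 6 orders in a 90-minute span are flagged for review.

0.1552

Thinning: the orders that are flagged for review themselves form a Poisson process with rate 0.78 × 4.6 = 3.588 per hour.
Over the interval, μ = 3.588 × 1.5 = 5.382 (a 90-minute span = 1.5 hours).
P(N = 6) = e^(−5.382) · 5.382^6/6! ≈ 0.1552.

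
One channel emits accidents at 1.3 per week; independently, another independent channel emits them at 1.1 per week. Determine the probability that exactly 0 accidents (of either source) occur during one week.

0.0907

Independent Poisson processes superpose: combined rate λ = 1.3 + 1.1 = 2.4 per week.
So μ = 2.4.
P(N = 0) = e^(−2.4) · 2.4^0/0! ≈ 0.0907.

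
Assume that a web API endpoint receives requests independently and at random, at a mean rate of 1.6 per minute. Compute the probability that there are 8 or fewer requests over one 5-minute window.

Over the interval, μ = 1.6 × 5 = 8 (a 5-minute window = 5 minutes).
P(N ≤ 8) = Σ_{j=0}^{8} e^(−μ) μ^j/j! ≈ 0.5925.

0.5925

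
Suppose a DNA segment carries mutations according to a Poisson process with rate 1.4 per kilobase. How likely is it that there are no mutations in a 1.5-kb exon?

Over the interval, μ = 1.4 × 1.5 = 2.1 (a 1.5-kb exon = 1.5 kilobases).
P(N = 0) = e^(−μ) μ^0/0! = e^(−2.1) · 2.1^0/1 ≈ 0.1225.

0.1225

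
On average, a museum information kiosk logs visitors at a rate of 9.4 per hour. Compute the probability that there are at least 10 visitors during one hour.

0.4651

With mean μ = 9.4 per hour,
P(N ≥ 10) = 1 − P(N ≤ 9) = 1 − Σ_{j=0}^{9} e^(−μ) μ^j/j! ≈ 0.4651.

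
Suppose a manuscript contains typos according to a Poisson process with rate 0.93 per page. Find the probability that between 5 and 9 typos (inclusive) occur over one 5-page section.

0.4753

Over the interval, μ = 0.93 × 5 = 4.65 (a 5-page section = 5 pages).
P(5 ≤ N ≤ 9) = Σ_{j=5}^{9} e^(−4.65) · 4.65^j/j! ≈ 0.4753.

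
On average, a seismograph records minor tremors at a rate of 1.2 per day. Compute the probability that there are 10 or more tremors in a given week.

0.3341

Over the interval, μ = 1.2 × 7 = 8.4 (a week = 7 days).
P(N ≥ 10) = 1 − P(N ≤ 9) = 1 − Σ_{j=0}^{9} e^(−μ) μ^j/j! ≈ 0.3341.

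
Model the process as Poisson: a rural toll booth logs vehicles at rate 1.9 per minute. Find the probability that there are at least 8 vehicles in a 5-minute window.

Over the interval, μ = 1.9 × 5 = 9.5 (a 5-minute window = 5 minutes).
P(N ≥ 8) = 1 − P(N ≤ 7) = 1 − Σ_{j=0}^{7} e^(−μ) μ^j/j! ≈ 0.7313.

0.7313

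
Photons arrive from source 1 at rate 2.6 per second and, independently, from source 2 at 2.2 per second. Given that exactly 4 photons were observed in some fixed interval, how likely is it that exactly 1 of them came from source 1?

Given the total, each event is independently from source 1 with probability p = λ_1/(λ_1+λ_2) = 2.6/4.8 ≈ 0.5417.
So K ~ Binomial(4, 2.6/4.8): P(K = 1) = C(4,1) · (2.6/4.8)^1 · (2.2/4.8)^3 ≈ 0.2086.

0.2086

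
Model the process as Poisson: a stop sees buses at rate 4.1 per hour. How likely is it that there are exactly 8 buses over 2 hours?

0.1392

Over the interval, μ = 4.1 × 2 = 8.2 (2 hours).
P(N = 8) = e^(−μ) μ^8/8! = e^(−8.2) · 8.2^8/40320 ≈ 0.1392.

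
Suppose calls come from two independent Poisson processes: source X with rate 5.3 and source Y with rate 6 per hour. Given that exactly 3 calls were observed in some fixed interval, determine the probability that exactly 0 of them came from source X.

0.1497

Given the total, each event is independently from source X with probability p = λ_X/(λ_X+λ_Y) = 5.3/11.3 ≈ 0.4690.
So K ~ Binomial(3, 5.3/11.3): P(K = 0) = C(3,0) · (5.3/11.3)^0 · (6/11.3)^3 ≈ 0.1497.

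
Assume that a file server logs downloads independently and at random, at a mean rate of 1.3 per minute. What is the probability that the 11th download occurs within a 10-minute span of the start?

Over the interval, μ = 1.3 × 10 = 13 (a 10-minute span = 10 minutes).
The 11th arrival falls in the interval iff at least 11 events occur there: P(S_11 ≤ t) = P(N ≥ 11) = 1 − P(N ≤ 10) ≈ 0.7483.

0.7483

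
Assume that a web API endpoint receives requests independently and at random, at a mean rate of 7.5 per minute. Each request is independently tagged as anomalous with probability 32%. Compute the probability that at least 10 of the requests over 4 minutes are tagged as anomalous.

Thinning: the requests that are tagged as anomalous themselves form a Poisson process with rate 0.32 × 7.5 = 2.4 per minute.
Over the interval, μ = 2.4 × 4 = 9.6 (4 minutes).
P(N ≥ 10) = 1 − P(N ≤ 9) ≈ 0.4911.

0.4911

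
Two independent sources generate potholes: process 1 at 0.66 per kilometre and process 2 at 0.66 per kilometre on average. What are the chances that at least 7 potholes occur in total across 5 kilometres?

Independent Poisson processes superpose: combined rate λ = 0.66 + 0.66 = 1.32 per kilometre.
Over the interval, μ = 1.32 × 5 = 6.6 (5 kilometres).
P(N ≥ 7) = 1 − P(N ≤ 6) ≈ 0.4892.

0.4892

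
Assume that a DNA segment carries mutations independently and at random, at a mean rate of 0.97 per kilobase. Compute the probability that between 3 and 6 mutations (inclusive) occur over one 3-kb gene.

0.5272

Over the interval, μ = 0.97 × 3 = 2.91 (a 3-kb gene = 3 kilobases).
P(3 ≤ N ≤ 6) = Σ_{j=3}^{6} e^(−2.91) · 2.91^j/j! ≈ 0.5272.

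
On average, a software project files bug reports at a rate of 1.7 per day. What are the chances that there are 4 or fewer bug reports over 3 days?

0.4231

Over the interval, μ = 1.7 × 3 = 5.1 (3 days).
P(N ≤ 4) = Σ_{j=0}^{4} e^(−μ) μ^j/j! ≈ 0.4231.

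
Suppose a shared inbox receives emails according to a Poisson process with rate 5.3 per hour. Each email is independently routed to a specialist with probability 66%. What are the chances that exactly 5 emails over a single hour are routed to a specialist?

0.1321

Thinning: the emails that are routed to a specialist themselves form a Poisson process with rate 0.66 × 5.3 = 3.498 per hour.
So μ = 3.498.
P(N = 5) = e^(−3.498) · 3.498^5/5! ≈ 0.1321.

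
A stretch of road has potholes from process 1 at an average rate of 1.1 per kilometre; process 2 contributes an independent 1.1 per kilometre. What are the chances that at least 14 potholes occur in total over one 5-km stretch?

Independent Poisson processes superpose: combined rate λ = 1.1 + 1.1 = 2.2 per kilometre.
Over the interval, μ = 2.2 × 5 = 11 (a 5-km stretch = 5 kilometres).
P(N ≥ 14) = 1 − P(N ≤ 13) ≈ 0.2187.

0.2187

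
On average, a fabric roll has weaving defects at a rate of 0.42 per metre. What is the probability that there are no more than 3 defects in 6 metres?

Over the interval, μ = 0.42 × 6 = 2.52 (6 metres).
P(N ≤ 3) = Σ_{j=0}^{3} e^(−μ) μ^j/j! ≈ 0.7533.

0.7533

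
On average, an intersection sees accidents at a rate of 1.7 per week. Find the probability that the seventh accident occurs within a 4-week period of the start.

Over the interval, μ = 1.7 × 4 = 6.8 (a 4-week period = 4 weeks).
The seventh arrival falls in the interval iff at least 7 events occur there: P(S_7 ≤ t) = P(N ≥ 7) = 1 − P(N ≤ 6) ≈ 0.5201.

0.5201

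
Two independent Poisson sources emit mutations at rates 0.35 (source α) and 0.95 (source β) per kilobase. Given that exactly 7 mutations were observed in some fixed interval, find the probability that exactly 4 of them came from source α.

0.0718

Given the total, each event is independently from source α with probability p = λ_α/(λ_α+λ_β) = 0.35/1.3 ≈ 0.2692.
So K ~ Binomial(7, 0.35/1.3): P(K = 4) = C(7,4) · (0.35/1.3)^4 · (0.95/1.3)^3 ≈ 0.0718.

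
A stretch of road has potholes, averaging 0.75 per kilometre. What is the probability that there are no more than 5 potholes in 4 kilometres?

0.9161

Over the interval, μ = 0.75 × 4 = 3 (4 kilometres).
P(N ≤ 5) = Σ_{j=0}^{5} e^(−μ) μ^j/j! ≈ 0.9161.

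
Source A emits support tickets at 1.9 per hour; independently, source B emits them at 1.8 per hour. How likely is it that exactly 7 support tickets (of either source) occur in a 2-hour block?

Independent Poisson processes superpose: combined rate λ = 1.9 + 1.8 = 3.7 per hour.
Over the interval, μ = 3.7 × 2 = 7.4 (a 2-hour block = 2 hours).
P(N = 7) = e^(−7.4) · 7.4^7/7! ≈ 0.1474.

0.1474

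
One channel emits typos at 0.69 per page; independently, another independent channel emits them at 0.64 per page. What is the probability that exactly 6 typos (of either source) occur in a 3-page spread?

0.1037

Independent Poisson processes superpose: combined rate λ = 0.69 + 0.64 = 1.33 per page.
Over the interval, μ = 1.33 × 3 = 3.99 (a 3-page spread = 3 pages).
P(N = 6) = e^(−3.99) · 3.99^6/6! ≈ 0.1037.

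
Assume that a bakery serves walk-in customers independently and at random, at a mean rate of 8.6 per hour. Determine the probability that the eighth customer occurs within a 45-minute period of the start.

0.3199

Over the interval, μ = 8.6 × 0.75 = 6.45 (a 45-minute period = 0.75 hours).
The eighth arrival falls in the interval iff at least 8 events occur there: P(S_8 ≤ t) = P(N ≥ 8) = 1 − P(N ≤ 7) ≈ 0.3199.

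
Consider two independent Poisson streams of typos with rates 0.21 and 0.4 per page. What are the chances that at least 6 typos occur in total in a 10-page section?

0.5702

Independent Poisson processes superpose: combined rate λ = 0.21 + 0.4 = 0.61 per page.
Over the interval, μ = 0.61 × 10 = 6.1 (a 10-page section = 10 pages).
P(N ≥ 6) = 1 − P(N ≤ 5) ≈ 0.5702.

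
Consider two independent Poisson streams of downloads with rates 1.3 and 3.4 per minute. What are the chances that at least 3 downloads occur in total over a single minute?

Independent Poisson processes superpose: combined rate λ = 1.3 + 3.4 = 4.7 per minute.
So μ = 4.7.
P(N ≥ 3) = 1 − P(N ≤ 2) ≈ 0.8477.

0.8477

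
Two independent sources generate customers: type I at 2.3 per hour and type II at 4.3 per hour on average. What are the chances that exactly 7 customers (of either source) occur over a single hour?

0.1472

Independent Poisson processes superpose: combined rate λ = 2.3 + 4.3 = 6.6 per hour.
So μ = 6.6.
P(N = 7) = e^(−6.6) · 6.6^7/7! ≈ 0.1472.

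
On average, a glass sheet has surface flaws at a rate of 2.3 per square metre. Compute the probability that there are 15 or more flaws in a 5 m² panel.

0.1847

Over the interval, μ = 2.3 × 5 = 11.5 (a 5 m² panel = 5 square metres).
P(N ≥ 15) = 1 − P(N ≤ 14) = 1 − Σ_{j=0}^{14} e^(−μ) μ^j/j! ≈ 0.1847.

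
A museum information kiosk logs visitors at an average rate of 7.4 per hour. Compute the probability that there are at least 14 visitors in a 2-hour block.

0.6174

Over the interval, μ = 7.4 × 2 = 14.8 (a 2-hour block = 2 hours).
P(N ≥ 14) = 1 − P(N ≤ 13) = 1 − Σ_{j=0}^{13} e^(−μ) μ^j/j! ≈ 0.6174.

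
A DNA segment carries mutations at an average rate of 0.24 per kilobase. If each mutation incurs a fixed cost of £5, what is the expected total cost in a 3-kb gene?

£3.6

E[N] = 0.24 × 3 = 0.72 (a 3-kb gene = 3 kilobases); E[cost] = 0.72 × £5 = £3.6.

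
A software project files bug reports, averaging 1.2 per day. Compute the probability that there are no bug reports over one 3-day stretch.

Over the interval, μ = 1.2 × 3 = 3.6 (a 3-day stretch = 3 days).
P(N = 0) = e^(−μ) μ^0/0! = e^(−3.6) · 3.6^0/1 ≈ 0.0273.

0.0273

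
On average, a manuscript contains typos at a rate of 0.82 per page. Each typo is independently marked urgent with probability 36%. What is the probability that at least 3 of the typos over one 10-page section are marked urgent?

Thinning: the typos that are marked urgent themselves form a Poisson process with rate 0.36 × 0.82 = 0.2952 per page.
Over the interval, μ = 0.2952 × 10 = 2.952 (a 10-page section = 10 pages).
P(N ≥ 3) = 1 − P(N ≤ 2) ≈ 0.5660.

0.5660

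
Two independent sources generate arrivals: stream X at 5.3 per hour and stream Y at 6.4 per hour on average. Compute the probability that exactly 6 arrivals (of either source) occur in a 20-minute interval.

0.0989

Independent Poisson processes superpose: combined rate λ = 5.3 + 6.4 = 11.7 per hour.
Over the interval, μ = 11.7 × 1/3 = 3.9 (a 20-minute interval = 1/3 hours).
P(N = 6) = e^(−3.9) · 3.9^6/6! ≈ 0.0989.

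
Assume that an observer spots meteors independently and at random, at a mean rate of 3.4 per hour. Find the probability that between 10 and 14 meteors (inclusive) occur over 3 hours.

0.4725

Over the interval, μ = 3.4 × 3 = 10.2 (3 hours).
P(10 ≤ N ≤ 14) = Σ_{j=10}^{14} e^(−10.2) · 10.2^j/j! ≈ 0.4725.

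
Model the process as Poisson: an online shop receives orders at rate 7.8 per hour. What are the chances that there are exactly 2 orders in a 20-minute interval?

0.2510

Over the interval, μ = 7.8 × 1/3 = 2.6 (a 20-minute interval = 1/3 hours).
P(N = 2) = e^(−μ) μ^2/2! = e^(−2.6) · 2.6^2/2 ≈ 0.2510.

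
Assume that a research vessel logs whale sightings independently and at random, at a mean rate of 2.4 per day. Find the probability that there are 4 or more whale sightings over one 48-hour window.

0.7058

Over the interval, μ = 2.4 × 2 = 4.8 (a 48-hour window = 2 days).
P(N ≥ 4) = 1 − P(N ≤ 3) = 1 − Σ_{j=0}^{3} e^(−μ) μ^j/j! ≈ 0.7058.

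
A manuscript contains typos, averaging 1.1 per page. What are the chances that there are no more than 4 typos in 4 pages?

Over the interval, μ = 1.1 × 4 = 4.4 (4 pages).
P(N ≤ 4) = Σ_{j=0}^{4} e^(−μ) μ^j/j! ≈ 0.5512.

0.5512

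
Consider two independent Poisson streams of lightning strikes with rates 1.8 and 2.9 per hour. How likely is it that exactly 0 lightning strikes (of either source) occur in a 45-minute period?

Independent Poisson processes superpose: combined rate λ = 1.8 + 2.9 = 4.7 per hour.
Over the interval, μ = 4.7 × 0.75 = 3.525 (a 45-minute period = 0.75 hours).
P(N = 0) = e^(−3.525) · 3.525^0/0! ≈ 0.0295.

0.0295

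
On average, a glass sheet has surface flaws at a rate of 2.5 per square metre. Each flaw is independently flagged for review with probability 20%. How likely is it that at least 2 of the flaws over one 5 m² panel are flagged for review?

0.7127

Thinning: the flaws that are flagged for review themselves form a Poisson process with rate 0.2 × 2.5 = 0.5 per square metre.
Over the interval, μ = 0.5 × 5 = 2.5 (a 5 m² panel = 5 square metres).
P(N ≥ 2) = 1 − P(N ≤ 1) ≈ 0.7127.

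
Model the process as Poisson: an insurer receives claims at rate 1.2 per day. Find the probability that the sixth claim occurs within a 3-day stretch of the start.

0.1559

Over the interval, μ = 1.2 × 3 = 3.6 (a 3-day stretch = 3 days).
The sixth arrival falls in the interval iff at least 6 events occur there: P(S_6 ≤ t) = P(N ≥ 6) = 1 − P(N ≤ 5) ≈ 0.1559.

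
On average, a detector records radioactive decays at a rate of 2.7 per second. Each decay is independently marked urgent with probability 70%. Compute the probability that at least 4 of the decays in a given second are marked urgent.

Thinning: the decays that are marked urgent themselves form a Poisson process with rate 0.7 × 2.7 = 1.89 per second.
So μ = 1.89.
P(N ≥ 4) = 1 − P(N ≤ 3) ≈ 0.1236.

0.1236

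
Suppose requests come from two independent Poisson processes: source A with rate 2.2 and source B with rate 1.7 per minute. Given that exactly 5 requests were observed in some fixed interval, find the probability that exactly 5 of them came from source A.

Given the total, each event is independently from source A with probability p = λ_A/(λ_A+λ_B) = 2.2/3.9 ≈ 0.5641.
So K ~ Binomial(5, 2.2/3.9): P(K = 5) = C(5,5) · (2.2/3.9)^5 · (1.7/3.9)^0 ≈ 0.0571.

0.0571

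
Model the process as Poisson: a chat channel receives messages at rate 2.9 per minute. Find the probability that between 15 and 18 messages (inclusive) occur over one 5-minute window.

Over the interval, μ = 2.9 × 5 = 14.5 (a 5-minute window = 5 minutes).
P(15 ≤ N ≤ 18) = Σ_{j=15}^{18} e^(−14.5) · 14.5^j/j! ≈ 0.3354.

0.3354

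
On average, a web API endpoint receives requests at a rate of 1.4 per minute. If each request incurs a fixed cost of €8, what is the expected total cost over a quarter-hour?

€168

E[N] = 1.4 × 15 = 21 (a quarter-hour = 15 minutes); E[cost] = 21 × €8 = €168.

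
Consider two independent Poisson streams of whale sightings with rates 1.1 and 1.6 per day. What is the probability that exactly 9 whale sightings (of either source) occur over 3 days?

Independent Poisson processes superpose: combined rate λ = 1.1 + 1.6 = 2.7 per day.
Over the interval, μ = 2.7 × 3 = 8.1 (3 days).
P(N = 9) = e^(−8.1) · 8.1^9/9! ≈ 0.1256.

0.1256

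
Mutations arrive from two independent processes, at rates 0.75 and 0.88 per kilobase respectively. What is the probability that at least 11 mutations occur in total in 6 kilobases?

0.3895

Independent Poisson processes superpose: combined rate λ = 0.75 + 0.88 = 1.63 per kilobase.
Over the interval, μ = 1.63 × 6 = 9.78 (6 kilobases).
P(N ≥ 11) = 1 − P(N ≤ 10) ≈ 0.3895.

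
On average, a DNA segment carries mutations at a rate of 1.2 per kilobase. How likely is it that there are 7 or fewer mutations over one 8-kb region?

Over the interval, μ = 1.2 × 8 = 9.6 (an 8-kb region = 8 kilobases).
P(N ≤ 7) = Σ_{j=0}^{7} e^(−μ) μ^j/j! ≈ 0.2584.

0.2584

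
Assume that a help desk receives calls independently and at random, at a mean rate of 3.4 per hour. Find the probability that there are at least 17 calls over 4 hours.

0.2105

Over the interval, μ = 3.4 × 4 = 13.6 (4 hours).
P(N ≥ 17) = 1 − P(N ≤ 16) = 1 − Σ_{j=0}^{16} e^(−μ) μ^j/j! ≈ 0.2105.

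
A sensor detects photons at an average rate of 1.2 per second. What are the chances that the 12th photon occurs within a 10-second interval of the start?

0.5384

Over the interval, μ = 1.2 × 10 = 12 (a 10-second interval = 10 seconds).
The 12th arrival falls in the interval iff at least 12 events occur there: P(S_12 ≤ t) = P(N ≥ 12) = 1 − P(N ≤ 11) ≈ 0.5384.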